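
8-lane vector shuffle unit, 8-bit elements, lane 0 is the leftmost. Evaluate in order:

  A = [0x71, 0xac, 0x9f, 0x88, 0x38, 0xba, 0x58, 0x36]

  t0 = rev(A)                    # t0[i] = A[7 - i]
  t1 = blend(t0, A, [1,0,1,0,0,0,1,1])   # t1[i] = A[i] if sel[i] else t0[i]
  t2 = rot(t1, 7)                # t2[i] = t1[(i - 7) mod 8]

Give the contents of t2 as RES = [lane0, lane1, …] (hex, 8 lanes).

→ t0 |36|58|ba|38|88|9f|ac|71|
→ t1 |71|58|9f|38|88|9f|58|36|
→ t2 |58|9f|38|88|9f|58|36|71|

RES = [ 0x58  0x9f  0x38  0x88  0x9f  0x58  0x36  0x71 ]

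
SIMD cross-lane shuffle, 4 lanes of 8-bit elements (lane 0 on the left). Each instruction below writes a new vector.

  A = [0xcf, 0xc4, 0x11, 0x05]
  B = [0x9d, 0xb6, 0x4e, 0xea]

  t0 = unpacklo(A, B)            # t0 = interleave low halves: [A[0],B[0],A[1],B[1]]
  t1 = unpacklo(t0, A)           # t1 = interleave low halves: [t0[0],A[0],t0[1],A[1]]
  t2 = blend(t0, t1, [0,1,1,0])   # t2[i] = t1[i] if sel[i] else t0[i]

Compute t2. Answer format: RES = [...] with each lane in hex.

RES = [0xcf, 0xcf, 0x9d, 0xb6]

t0 = [0xcf, 0x9d, 0xc4, 0xb6]
t1 = [0xcf, 0xcf, 0x9d, 0xc4]
t2 = [0xcf, 0xcf, 0x9d, 0xb6]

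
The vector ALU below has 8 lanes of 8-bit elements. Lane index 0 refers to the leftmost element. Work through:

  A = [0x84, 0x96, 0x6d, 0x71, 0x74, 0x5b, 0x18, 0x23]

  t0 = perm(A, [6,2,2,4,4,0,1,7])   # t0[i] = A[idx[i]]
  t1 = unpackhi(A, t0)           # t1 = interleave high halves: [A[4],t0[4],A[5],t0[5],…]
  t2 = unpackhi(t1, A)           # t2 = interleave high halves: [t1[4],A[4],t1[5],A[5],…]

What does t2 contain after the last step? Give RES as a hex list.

t0 = [0x18, 0x6d, 0x6d, 0x74, 0x74, 0x84, 0x96, 0x23]
t1 = [0x74, 0x74, 0x5b, 0x84, 0x18, 0x96, 0x23, 0x23]
t2 = [0x18, 0x74, 0x96, 0x5b, 0x23, 0x18, 0x23, 0x23]

RES = [0x18, 0x74, 0x96, 0x5b, 0x23, 0x18, 0x23, 0x23]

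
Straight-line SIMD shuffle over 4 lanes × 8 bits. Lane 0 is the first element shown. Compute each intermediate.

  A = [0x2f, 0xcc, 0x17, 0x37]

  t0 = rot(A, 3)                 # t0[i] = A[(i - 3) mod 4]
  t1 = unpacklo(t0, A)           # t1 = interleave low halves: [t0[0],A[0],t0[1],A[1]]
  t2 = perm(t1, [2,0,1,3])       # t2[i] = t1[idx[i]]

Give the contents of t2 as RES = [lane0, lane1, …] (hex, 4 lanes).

RES = [ 0x17  0xcc  0x2f  0xcc ]

→ t0 |cc|17|37|2f|
→ t1 |cc|2f|17|cc|
→ t2 |17|cc|2f|cc|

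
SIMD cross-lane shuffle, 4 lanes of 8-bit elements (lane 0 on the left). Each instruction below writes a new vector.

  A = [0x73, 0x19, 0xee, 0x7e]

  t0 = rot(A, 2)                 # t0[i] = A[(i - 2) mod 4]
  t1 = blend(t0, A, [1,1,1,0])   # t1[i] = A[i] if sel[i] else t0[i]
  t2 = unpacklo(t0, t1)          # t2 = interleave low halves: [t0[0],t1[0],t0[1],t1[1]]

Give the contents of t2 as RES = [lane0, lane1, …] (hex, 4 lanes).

RES = [0xee, 0x73, 0x7e, 0x19]

  t0: ee 7e 73 19
  t1: 73 19 ee 19
  t2: ee 73 7e 19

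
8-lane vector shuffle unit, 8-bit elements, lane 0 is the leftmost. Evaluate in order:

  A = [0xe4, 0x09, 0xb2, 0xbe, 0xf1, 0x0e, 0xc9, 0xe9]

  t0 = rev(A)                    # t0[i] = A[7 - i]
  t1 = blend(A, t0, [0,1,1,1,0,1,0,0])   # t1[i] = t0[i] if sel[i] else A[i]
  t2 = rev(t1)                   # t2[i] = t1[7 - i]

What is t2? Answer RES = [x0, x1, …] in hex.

RES = [0xe9, 0xc9, 0xb2, 0xf1, 0xf1, 0x0e, 0xc9, 0xe4]

→ t0 |e9|c9|0e|f1|be|b2|09|e4|
→ t1 |e4|c9|0e|f1|f1|b2|c9|e9|
→ t2 |e9|c9|b2|f1|f1|0e|c9|e4|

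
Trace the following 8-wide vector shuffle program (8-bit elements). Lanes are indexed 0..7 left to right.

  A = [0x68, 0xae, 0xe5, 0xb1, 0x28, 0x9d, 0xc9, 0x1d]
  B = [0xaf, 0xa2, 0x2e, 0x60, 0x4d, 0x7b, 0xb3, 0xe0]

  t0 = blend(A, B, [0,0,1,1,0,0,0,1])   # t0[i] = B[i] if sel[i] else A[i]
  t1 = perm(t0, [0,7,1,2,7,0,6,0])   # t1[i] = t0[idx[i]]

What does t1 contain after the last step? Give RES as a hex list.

RES = [ 0x68  0xe0  0xae  0x2e  0xe0  0x68  0xc9  0x68 ]

t0 = [0x68, 0xae, 0x2e, 0x60, 0x28, 0x9d, 0xc9, 0xe0]
t1 = [0x68, 0xe0, 0xae, 0x2e, 0xe0, 0x68, 0xc9, 0x68]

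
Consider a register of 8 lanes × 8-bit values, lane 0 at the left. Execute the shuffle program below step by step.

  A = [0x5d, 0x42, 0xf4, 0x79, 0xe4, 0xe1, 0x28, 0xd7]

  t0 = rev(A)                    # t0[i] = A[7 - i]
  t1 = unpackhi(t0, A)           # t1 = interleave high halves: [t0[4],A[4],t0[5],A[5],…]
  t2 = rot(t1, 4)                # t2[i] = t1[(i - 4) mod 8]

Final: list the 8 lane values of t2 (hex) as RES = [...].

  t0: d7 28 e1 e4 79 f4 42 5d
  t1: 79 e4 f4 e1 42 28 5d d7
  t2: 42 28 5d d7 79 e4 f4 e1

RES = [0x42, 0x28, 0x5d, 0xd7, 0x79, 0xe4, 0xf4, 0xe1]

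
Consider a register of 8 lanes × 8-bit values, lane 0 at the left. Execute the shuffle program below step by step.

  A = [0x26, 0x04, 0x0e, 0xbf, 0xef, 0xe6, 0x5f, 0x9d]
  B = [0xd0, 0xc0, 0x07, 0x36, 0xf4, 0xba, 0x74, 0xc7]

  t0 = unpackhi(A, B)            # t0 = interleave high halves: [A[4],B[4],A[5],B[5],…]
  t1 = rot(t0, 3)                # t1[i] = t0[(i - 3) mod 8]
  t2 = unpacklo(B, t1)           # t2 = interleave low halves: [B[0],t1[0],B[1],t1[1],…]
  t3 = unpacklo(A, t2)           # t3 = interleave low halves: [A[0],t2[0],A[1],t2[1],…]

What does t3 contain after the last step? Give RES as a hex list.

RES = [0x26, 0xd0, 0x04, 0x74, 0x0e, 0xc0, 0xbf, 0x9d]

t0 = [0xef, 0xf4, 0xe6, 0xba, 0x5f, 0x74, 0x9d, 0xc7]
t1 = [0x74, 0x9d, 0xc7, 0xef, 0xf4, 0xe6, 0xba, 0x5f]
t2 = [0xd0, 0x74, 0xc0, 0x9d, 0x07, 0xc7, 0x36, 0xef]
t3 = [0x26, 0xd0, 0x04, 0x74, 0x0e, 0xc0, 0xbf, 0x9d]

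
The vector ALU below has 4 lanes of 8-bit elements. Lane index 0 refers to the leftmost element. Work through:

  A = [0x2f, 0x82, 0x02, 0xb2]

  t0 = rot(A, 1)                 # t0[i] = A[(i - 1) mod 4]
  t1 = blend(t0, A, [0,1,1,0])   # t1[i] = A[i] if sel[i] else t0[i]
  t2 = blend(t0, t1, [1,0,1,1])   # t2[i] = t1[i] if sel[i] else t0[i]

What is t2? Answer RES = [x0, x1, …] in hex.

t0 = [0xb2, 0x2f, 0x82, 0x02]
t1 = [0xb2, 0x82, 0x02, 0x02]
t2 = [0xb2, 0x2f, 0x02, 0x02]

RES = [0xb2, 0x2f, 0x02, 0x02]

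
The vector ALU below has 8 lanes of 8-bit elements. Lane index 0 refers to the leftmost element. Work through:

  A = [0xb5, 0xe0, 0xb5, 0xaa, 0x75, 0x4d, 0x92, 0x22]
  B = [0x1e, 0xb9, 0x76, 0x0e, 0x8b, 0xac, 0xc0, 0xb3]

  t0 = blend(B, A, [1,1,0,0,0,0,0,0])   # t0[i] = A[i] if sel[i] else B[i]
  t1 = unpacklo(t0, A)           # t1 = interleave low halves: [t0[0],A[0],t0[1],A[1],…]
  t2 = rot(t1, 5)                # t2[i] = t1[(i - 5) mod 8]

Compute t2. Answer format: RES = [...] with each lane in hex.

RES = [0xe0, 0x76, 0xb5, 0x0e, 0xaa, 0xb5, 0xb5, 0xe0]

  t0: b5 e0 76 0e 8b ac c0 b3
  t1: b5 b5 e0 e0 76 b5 0e aa
  t2: e0 76 b5 0e aa b5 b5 e0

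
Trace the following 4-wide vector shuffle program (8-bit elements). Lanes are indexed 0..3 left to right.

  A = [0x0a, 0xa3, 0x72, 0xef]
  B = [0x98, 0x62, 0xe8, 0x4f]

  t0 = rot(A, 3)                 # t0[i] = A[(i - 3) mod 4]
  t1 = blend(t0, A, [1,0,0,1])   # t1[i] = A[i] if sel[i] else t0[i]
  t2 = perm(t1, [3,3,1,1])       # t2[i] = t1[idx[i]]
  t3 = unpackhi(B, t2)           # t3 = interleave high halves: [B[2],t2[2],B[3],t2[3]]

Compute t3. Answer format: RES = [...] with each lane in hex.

  t0: a3 72 ef 0a
  t1: 0a 72 ef ef
  t2: ef ef 72 72
  t3: e8 72 4f 72

RES = [0xe8, 0x72, 0x4f, 0x72]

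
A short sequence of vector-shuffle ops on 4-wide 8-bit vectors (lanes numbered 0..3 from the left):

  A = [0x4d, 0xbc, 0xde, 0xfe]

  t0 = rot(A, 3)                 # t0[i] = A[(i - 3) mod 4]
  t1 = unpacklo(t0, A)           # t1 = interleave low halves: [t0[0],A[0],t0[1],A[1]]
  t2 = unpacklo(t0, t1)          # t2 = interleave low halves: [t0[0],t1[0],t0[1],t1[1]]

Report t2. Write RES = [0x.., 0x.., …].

  t0: bc de fe 4d
  t1: bc 4d de bc
  t2: bc bc de 4d

RES = [0xbc, 0xbc, 0xde, 0x4d]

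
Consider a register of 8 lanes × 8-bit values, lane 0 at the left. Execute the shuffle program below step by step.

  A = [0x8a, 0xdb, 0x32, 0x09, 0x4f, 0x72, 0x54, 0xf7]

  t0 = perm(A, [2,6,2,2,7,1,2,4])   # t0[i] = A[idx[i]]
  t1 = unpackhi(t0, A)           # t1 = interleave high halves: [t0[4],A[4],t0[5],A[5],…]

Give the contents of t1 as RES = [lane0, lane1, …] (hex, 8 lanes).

→ t0 |32|54|32|32|f7|db|32|4f|
→ t1 |f7|4f|db|72|32|54|4f|f7|

RES = [ 0xf7  0x4f  0xdb  0x72  0x32  0x54  0x4f  0xf7 ]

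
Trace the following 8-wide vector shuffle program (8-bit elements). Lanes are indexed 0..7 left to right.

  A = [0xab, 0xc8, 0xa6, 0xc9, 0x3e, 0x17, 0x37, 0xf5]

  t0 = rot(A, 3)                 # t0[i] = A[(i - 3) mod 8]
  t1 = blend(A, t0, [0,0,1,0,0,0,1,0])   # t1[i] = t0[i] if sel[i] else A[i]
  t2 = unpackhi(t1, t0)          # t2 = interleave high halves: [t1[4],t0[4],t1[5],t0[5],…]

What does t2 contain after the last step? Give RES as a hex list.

RES = [0x3e, 0xc8, 0x17, 0xa6, 0xc9, 0xc9, 0xf5, 0x3e]

→ t0 |17|37|f5|ab|c8|a6|c9|3e|
→ t1 |ab|c8|f5|c9|3e|17|c9|f5|
→ t2 |3e|c8|17|a6|c9|c9|f5|3e|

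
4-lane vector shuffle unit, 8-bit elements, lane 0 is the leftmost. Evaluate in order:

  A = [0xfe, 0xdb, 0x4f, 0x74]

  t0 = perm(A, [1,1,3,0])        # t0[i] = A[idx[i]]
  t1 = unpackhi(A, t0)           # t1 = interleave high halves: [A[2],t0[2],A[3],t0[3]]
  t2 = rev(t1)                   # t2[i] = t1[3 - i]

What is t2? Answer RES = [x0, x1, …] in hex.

t0 = [0xdb, 0xdb, 0x74, 0xfe]
t1 = [0x4f, 0x74, 0x74, 0xfe]
t2 = [0xfe, 0x74, 0x74, 0x4f]

RES = [ 0xfe  0x74  0x74  0x4f ]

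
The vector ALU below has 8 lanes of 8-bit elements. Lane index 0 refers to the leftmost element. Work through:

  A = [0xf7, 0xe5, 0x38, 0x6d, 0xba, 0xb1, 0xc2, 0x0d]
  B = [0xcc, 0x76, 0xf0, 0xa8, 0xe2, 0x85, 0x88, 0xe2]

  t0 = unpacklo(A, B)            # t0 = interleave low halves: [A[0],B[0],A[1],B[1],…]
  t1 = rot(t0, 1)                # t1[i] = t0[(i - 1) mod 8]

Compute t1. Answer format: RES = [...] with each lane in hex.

→ t0 |f7|cc|e5|76|38|f0|6d|a8|
→ t1 |a8|f7|cc|e5|76|38|f0|6d|

RES = [ 0xa8  0xf7  0xcc  0xe5  0x76  0x38  0xf0  0x6d ]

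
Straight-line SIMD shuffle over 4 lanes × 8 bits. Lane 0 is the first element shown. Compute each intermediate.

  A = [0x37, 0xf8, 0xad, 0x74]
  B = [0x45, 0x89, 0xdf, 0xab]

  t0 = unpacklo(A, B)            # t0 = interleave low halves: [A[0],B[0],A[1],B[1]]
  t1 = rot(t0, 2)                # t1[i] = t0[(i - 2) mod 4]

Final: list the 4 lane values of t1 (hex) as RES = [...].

RES = [0xf8, 0x89, 0x37, 0x45]

→ t0 |37|45|f8|89|
→ t1 |f8|89|37|45|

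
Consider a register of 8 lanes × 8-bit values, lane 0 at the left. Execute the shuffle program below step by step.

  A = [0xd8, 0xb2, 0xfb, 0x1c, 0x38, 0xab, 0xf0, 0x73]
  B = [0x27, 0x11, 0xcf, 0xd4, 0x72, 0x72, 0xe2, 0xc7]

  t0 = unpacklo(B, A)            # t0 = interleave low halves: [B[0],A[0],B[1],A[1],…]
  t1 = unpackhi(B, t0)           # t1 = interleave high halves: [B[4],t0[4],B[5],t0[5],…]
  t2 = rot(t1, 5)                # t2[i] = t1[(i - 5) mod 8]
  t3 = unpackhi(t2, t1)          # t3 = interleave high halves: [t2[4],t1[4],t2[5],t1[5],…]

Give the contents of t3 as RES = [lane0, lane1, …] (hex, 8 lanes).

t0 = [0x27, 0xd8, 0x11, 0xb2, 0xcf, 0xfb, 0xd4, 0x1c]
t1 = [0x72, 0xcf, 0x72, 0xfb, 0xe2, 0xd4, 0xc7, 0x1c]
t2 = [0xfb, 0xe2, 0xd4, 0xc7, 0x1c, 0x72, 0xcf, 0x72]
t3 = [0x1c, 0xe2, 0x72, 0xd4, 0xcf, 0xc7, 0x72, 0x1c]

RES = [0x1c, 0xe2, 0x72, 0xd4, 0xcf, 0xc7, 0x72, 0x1c]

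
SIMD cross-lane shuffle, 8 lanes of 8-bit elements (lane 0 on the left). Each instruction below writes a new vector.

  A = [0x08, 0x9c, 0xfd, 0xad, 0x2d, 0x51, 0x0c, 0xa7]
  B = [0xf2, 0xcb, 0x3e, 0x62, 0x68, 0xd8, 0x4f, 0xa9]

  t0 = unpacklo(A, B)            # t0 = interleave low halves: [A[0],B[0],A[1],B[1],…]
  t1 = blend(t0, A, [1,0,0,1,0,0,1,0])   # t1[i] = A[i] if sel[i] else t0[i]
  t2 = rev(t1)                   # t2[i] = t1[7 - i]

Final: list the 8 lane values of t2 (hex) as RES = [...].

→ t0 |08|f2|9c|cb|fd|3e|ad|62|
→ t1 |08|f2|9c|ad|fd|3e|0c|62|
→ t2 |62|0c|3e|fd|ad|9c|f2|08|

RES = [ 0x62  0x0c  0x3e  0xfd  0xad  0x9c  0xf2  0x08 ]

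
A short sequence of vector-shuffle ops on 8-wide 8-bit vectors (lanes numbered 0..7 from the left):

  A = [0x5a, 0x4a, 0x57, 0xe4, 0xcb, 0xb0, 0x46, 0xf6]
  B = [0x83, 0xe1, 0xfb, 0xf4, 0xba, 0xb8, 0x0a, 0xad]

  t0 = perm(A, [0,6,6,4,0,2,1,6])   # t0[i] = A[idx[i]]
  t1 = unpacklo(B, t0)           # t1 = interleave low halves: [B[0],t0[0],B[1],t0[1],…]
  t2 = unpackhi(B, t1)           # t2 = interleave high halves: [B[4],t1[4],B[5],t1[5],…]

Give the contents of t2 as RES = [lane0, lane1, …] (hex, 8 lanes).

t0 = [0x5a, 0x46, 0x46, 0xcb, 0x5a, 0x57, 0x4a, 0x46]
t1 = [0x83, 0x5a, 0xe1, 0x46, 0xfb, 0x46, 0xf4, 0xcb]
t2 = [0xba, 0xfb, 0xb8, 0x46, 0x0a, 0xf4, 0xad, 0xcb]

RES = [ 0xba  0xfb  0xb8  0x46  0x0a  0xf4  0xad  0xcb ]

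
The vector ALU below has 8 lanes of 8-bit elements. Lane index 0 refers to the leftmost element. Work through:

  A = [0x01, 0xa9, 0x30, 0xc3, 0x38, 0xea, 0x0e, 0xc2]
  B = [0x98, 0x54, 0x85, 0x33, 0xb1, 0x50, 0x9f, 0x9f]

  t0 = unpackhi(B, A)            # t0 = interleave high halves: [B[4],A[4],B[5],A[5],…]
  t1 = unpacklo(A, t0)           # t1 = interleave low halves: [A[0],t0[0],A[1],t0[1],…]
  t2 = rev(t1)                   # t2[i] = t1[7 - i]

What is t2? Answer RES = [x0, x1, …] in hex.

RES = [ 0xea  0xc3  0x50  0x30  0x38  0xa9  0xb1  0x01 ]

→ t0 |b1|38|50|ea|9f|0e|9f|c2|
→ t1 |01|b1|a9|38|30|50|c3|ea|
→ t2 |ea|c3|50|30|38|a9|b1|01|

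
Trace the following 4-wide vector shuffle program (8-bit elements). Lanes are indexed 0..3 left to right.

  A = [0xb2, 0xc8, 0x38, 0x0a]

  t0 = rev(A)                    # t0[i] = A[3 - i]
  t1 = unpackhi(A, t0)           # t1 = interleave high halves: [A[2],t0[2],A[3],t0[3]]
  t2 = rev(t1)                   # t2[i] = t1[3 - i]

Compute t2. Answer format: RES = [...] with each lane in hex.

RES = [ 0xb2  0x0a  0xc8  0x38 ]

t0 = [0x0a, 0x38, 0xc8, 0xb2]
t1 = [0x38, 0xc8, 0x0a, 0xb2]
t2 = [0xb2, 0x0a, 0xc8, 0x38]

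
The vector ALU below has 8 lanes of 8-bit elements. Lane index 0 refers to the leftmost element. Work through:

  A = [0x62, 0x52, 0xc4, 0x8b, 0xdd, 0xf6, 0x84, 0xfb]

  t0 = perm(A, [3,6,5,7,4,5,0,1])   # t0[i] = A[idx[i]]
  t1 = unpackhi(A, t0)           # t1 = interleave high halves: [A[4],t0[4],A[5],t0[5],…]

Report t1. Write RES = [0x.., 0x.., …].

RES = [0xdd, 0xdd, 0xf6, 0xf6, 0x84, 0x62, 0xfb, 0x52]

→ t0 |8b|84|f6|fb|dd|f6|62|52|
→ t1 |dd|dd|f6|f6|84|62|fb|52|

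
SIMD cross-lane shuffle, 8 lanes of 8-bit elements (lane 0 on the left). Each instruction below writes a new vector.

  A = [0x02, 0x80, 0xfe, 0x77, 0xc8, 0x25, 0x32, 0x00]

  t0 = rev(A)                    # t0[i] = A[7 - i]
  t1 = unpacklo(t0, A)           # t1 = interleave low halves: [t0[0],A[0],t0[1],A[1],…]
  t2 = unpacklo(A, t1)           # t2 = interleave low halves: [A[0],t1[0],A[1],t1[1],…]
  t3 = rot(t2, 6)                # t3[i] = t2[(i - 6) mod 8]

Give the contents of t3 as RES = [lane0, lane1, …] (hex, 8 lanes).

  t0: 00 32 25 c8 77 fe 80 02
  t1: 00 02 32 80 25 fe c8 77
  t2: 02 00 80 02 fe 32 77 80
  t3: 80 02 fe 32 77 80 02 00

RES = [0x80, 0x02, 0xfe, 0x32, 0x77, 0x80, 0x02, 0x00]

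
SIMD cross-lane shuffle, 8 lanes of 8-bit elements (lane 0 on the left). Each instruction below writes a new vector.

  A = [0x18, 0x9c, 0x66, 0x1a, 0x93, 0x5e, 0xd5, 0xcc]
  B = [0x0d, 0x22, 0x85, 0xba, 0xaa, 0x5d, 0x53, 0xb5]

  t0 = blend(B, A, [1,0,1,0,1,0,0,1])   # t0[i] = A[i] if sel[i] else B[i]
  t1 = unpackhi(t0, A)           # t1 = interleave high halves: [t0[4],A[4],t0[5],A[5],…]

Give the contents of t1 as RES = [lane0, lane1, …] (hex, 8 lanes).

RES = [ 0x93  0x93  0x5d  0x5e  0x53  0xd5  0xcc  0xcc ]

→ t0 |18|22|66|ba|93|5d|53|cc|
→ t1 |93|93|5d|5e|53|d5|cc|cc|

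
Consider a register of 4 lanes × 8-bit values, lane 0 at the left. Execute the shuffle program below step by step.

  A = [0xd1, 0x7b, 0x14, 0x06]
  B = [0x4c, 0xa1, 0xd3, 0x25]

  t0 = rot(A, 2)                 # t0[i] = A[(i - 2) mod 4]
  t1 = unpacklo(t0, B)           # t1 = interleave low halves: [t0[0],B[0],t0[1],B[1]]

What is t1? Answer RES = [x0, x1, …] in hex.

  t0: 14 06 d1 7b
  t1: 14 4c 06 a1

RES = [0x14, 0x4c, 0x06, 0xa1]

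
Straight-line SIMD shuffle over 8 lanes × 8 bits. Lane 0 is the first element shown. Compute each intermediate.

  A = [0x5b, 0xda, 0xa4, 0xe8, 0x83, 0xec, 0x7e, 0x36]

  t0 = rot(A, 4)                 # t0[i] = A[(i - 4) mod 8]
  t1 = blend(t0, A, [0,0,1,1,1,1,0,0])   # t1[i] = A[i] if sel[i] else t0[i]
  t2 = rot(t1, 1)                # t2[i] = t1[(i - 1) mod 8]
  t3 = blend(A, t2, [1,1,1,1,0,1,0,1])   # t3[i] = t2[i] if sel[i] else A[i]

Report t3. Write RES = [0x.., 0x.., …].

t0 = [0x83, 0xec, 0x7e, 0x36, 0x5b, 0xda, 0xa4, 0xe8]
t1 = [0x83, 0xec, 0xa4, 0xe8, 0x83, 0xec, 0xa4, 0xe8]
t2 = [0xe8, 0x83, 0xec, 0xa4, 0xe8, 0x83, 0xec, 0xa4]
t3 = [0xe8, 0x83, 0xec, 0xa4, 0x83, 0x83, 0x7e, 0xa4]

RES = [ 0xe8  0x83  0xec  0xa4  0x83  0x83  0x7e  0xa4 ]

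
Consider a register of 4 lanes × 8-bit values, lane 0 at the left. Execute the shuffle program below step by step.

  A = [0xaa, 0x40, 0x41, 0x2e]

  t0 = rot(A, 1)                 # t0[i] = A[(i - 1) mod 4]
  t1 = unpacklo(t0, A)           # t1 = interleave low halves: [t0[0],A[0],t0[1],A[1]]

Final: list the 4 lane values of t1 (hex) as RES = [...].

t0 = [0x2e, 0xaa, 0x40, 0x41]
t1 = [0x2e, 0xaa, 0xaa, 0x40]

RES = [ 0x2e  0xaa  0xaa  0x40 ]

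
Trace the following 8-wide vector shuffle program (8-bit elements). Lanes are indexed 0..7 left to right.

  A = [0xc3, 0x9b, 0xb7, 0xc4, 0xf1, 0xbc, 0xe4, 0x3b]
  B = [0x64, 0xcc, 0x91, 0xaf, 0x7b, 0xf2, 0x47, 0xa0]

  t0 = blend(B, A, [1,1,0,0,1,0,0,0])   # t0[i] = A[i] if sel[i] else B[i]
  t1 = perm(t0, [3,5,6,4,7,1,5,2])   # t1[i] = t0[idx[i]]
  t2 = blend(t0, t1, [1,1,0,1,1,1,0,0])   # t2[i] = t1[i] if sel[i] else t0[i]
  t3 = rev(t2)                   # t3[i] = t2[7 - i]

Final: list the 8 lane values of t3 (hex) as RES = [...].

t0 = [0xc3, 0x9b, 0x91, 0xaf, 0xf1, 0xf2, 0x47, 0xa0]
t1 = [0xaf, 0xf2, 0x47, 0xf1, 0xa0, 0x9b, 0xf2, 0x91]
t2 = [0xaf, 0xf2, 0x91, 0xf1, 0xa0, 0x9b, 0x47, 0xa0]
t3 = [0xa0, 0x47, 0x9b, 0xa0, 0xf1, 0x91, 0xf2, 0xaf]

RES = [ 0xa0  0x47  0x9b  0xa0  0xf1  0x91  0xf2  0xaf ]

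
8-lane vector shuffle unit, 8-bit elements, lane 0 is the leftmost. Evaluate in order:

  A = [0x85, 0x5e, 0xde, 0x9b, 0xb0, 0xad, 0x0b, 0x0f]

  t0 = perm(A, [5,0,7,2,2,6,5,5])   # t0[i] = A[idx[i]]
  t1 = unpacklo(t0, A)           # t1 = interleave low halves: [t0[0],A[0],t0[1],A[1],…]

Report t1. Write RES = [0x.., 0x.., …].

RES = [0xad, 0x85, 0x85, 0x5e, 0x0f, 0xde, 0xde, 0x9b]

t0 = [0xad, 0x85, 0x0f, 0xde, 0xde, 0x0b, 0xad, 0xad]
t1 = [0xad, 0x85, 0x85, 0x5e, 0x0f, 0xde, 0xde, 0x9b]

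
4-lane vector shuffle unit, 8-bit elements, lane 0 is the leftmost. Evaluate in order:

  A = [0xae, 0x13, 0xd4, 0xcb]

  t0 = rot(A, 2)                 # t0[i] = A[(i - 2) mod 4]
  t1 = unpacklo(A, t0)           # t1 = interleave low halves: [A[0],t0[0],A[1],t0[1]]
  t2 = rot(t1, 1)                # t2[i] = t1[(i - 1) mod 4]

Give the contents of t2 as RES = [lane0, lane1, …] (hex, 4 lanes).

  t0: d4 cb ae 13
  t1: ae d4 13 cb
  t2: cb ae d4 13

RES = [0xcb, 0xae, 0xd4, 0x13]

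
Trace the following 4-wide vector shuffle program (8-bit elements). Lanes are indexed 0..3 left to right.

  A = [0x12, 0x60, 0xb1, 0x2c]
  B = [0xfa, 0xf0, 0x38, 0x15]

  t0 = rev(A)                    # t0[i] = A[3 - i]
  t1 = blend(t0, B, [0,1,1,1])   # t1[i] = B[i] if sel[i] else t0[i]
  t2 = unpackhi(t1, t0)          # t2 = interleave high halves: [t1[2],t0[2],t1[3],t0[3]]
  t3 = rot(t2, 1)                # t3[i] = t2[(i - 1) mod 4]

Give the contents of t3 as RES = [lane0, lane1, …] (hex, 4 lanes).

RES = [ 0x12  0x38  0x60  0x15 ]

→ t0 |2c|b1|60|12|
→ t1 |2c|f0|38|15|
→ t2 |38|60|15|12|
→ t3 |12|38|60|15|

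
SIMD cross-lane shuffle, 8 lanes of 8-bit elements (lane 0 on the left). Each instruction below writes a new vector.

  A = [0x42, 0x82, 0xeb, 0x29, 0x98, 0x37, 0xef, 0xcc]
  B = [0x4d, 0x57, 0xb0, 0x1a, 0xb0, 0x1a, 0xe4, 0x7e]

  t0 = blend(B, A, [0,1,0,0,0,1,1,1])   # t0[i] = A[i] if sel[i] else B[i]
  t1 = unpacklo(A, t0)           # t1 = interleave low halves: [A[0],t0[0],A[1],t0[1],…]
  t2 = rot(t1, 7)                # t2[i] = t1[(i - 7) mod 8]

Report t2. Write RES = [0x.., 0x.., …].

  t0: 4d 82 b0 1a b0 37 ef cc
  t1: 42 4d 82 82 eb b0 29 1a
  t2: 4d 82 82 eb b0 29 1a 42

RES = [0x4d, 0x82, 0x82, 0xeb, 0xb0, 0x29, 0x1a, 0x42]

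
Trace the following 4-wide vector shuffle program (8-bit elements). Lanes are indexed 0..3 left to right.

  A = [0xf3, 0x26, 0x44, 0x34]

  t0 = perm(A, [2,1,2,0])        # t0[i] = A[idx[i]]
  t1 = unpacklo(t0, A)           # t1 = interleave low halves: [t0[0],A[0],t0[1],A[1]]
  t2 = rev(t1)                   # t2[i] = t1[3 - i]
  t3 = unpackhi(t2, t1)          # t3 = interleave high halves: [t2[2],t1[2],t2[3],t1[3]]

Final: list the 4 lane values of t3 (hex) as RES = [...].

→ t0 |44|26|44|f3|
→ t1 |44|f3|26|26|
→ t2 |26|26|f3|44|
→ t3 |f3|26|44|26|

RES = [0xf3, 0x26, 0x44, 0x26]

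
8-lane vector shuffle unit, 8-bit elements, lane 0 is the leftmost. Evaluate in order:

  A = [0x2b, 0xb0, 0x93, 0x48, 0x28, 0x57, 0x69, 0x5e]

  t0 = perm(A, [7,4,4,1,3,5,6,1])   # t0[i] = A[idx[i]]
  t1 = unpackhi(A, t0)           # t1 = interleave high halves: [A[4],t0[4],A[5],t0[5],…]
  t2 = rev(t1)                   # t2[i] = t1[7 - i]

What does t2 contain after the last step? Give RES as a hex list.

RES = [ 0xb0  0x5e  0x69  0x69  0x57  0x57  0x48  0x28 ]

→ t0 |5e|28|28|b0|48|57|69|b0|
→ t1 |28|48|57|57|69|69|5e|b0|
→ t2 |b0|5e|69|69|57|57|48|28|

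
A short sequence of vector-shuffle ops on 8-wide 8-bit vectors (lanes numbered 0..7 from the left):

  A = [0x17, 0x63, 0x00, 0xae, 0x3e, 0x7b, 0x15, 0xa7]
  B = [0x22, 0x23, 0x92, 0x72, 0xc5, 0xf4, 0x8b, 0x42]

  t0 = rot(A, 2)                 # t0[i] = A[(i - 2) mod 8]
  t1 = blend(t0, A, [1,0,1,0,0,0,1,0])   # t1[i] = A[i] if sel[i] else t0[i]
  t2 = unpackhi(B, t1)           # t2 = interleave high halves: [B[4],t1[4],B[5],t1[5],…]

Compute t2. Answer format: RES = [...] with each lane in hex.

RES = [0xc5, 0x00, 0xf4, 0xae, 0x8b, 0x15, 0x42, 0x7b]

t0 = [0x15, 0xa7, 0x17, 0x63, 0x00, 0xae, 0x3e, 0x7b]
t1 = [0x17, 0xa7, 0x00, 0x63, 0x00, 0xae, 0x15, 0x7b]
t2 = [0xc5, 0x00, 0xf4, 0xae, 0x8b, 0x15, 0x42, 0x7b]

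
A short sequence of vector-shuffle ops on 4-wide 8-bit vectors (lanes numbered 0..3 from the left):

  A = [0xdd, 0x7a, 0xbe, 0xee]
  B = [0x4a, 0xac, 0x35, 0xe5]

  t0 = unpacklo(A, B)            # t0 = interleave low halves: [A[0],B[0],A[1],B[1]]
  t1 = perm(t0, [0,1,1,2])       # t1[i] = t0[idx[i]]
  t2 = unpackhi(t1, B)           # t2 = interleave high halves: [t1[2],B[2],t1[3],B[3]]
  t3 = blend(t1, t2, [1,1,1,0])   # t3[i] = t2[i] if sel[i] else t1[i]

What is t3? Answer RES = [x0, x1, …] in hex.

RES = [ 0x4a  0x35  0x7a  0x7a ]

t0 = [0xdd, 0x4a, 0x7a, 0xac]
t1 = [0xdd, 0x4a, 0x4a, 0x7a]
t2 = [0x4a, 0x35, 0x7a, 0xe5]
t3 = [0x4a, 0x35, 0x7a, 0x7a]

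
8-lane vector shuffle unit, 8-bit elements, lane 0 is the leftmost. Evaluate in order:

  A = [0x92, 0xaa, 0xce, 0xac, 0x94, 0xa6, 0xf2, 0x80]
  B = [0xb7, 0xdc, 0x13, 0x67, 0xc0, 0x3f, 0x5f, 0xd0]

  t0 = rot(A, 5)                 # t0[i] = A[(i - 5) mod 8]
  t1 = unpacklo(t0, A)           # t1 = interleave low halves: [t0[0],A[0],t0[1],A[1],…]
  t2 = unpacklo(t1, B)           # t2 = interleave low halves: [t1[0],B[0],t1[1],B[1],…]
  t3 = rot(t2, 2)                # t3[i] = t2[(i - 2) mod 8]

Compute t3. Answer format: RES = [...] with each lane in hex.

RES = [0xaa, 0x67, 0xac, 0xb7, 0x92, 0xdc, 0x94, 0x13]

→ t0 |ac|94|a6|f2|80|92|aa|ce|
→ t1 |ac|92|94|aa|a6|ce|f2|ac|
→ t2 |ac|b7|92|dc|94|13|aa|67|
→ t3 |aa|67|ac|b7|92|dc|94|13|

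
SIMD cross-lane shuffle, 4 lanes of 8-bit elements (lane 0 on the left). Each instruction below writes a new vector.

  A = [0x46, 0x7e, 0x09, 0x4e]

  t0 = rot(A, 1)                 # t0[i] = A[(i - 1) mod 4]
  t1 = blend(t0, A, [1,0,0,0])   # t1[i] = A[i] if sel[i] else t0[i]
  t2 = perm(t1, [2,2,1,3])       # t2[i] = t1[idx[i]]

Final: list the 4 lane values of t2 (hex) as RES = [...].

t0 = [0x4e, 0x46, 0x7e, 0x09]
t1 = [0x46, 0x46, 0x7e, 0x09]
t2 = [0x7e, 0x7e, 0x46, 0x09]

RES = [0x7e, 0x7e, 0x46, 0x09]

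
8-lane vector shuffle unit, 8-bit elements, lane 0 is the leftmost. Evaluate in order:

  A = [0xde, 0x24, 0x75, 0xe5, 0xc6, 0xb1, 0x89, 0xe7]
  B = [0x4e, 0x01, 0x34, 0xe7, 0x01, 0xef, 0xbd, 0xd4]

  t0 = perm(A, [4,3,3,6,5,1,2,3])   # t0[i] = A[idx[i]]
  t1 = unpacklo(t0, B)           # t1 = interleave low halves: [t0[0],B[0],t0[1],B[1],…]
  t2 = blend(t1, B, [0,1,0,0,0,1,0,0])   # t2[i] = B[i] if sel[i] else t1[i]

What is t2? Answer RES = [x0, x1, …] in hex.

RES = [0xc6, 0x01, 0xe5, 0x01, 0xe5, 0xef, 0x89, 0xe7]

  t0: c6 e5 e5 89 b1 24 75 e5
  t1: c6 4e e5 01 e5 34 89 e7
  t2: c6 01 e5 01 e5 ef 89 e7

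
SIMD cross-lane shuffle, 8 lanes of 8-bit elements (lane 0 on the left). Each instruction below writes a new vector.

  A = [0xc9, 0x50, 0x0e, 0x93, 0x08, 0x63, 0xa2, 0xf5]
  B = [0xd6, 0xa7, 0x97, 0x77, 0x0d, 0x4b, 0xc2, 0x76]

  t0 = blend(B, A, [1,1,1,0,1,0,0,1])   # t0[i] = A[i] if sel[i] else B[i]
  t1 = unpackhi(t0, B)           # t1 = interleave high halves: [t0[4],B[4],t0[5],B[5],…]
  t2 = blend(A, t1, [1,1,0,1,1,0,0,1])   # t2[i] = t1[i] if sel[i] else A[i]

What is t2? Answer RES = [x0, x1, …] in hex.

RES = [ 0x08  0x0d  0x0e  0x4b  0xc2  0x63  0xa2  0x76 ]

→ t0 |c9|50|0e|77|08|4b|c2|f5|
→ t1 |08|0d|4b|4b|c2|c2|f5|76|
→ t2 |08|0d|0e|4b|c2|63|a2|76|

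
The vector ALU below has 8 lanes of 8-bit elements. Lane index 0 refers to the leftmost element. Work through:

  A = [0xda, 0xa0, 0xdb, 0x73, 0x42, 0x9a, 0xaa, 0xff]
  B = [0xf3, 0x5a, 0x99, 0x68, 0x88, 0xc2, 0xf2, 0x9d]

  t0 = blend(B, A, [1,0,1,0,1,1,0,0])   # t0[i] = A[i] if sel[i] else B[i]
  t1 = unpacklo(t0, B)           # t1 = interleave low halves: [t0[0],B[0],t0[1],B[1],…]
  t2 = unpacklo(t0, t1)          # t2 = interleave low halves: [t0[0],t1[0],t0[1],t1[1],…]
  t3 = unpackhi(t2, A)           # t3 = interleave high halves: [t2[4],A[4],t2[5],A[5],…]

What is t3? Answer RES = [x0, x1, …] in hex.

→ t0 |da|5a|db|68|42|9a|f2|9d|
→ t1 |da|f3|5a|5a|db|99|68|68|
→ t2 |da|da|5a|f3|db|5a|68|5a|
→ t3 |db|42|5a|9a|68|aa|5a|ff|

RES = [ 0xdb  0x42  0x5a  0x9a  0x68  0xaa  0x5a  0xff ]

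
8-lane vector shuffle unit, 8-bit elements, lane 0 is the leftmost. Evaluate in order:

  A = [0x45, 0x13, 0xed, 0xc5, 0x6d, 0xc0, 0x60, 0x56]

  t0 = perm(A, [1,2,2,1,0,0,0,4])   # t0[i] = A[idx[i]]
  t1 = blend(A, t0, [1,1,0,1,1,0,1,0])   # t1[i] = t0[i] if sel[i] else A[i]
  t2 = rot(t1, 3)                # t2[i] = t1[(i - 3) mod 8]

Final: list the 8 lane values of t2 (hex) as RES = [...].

RES = [0xc0, 0x45, 0x56, 0x13, 0xed, 0xed, 0x13, 0x45]

  t0: 13 ed ed 13 45 45 45 6d
  t1: 13 ed ed 13 45 c0 45 56
  t2: c0 45 56 13 ed ed 13 45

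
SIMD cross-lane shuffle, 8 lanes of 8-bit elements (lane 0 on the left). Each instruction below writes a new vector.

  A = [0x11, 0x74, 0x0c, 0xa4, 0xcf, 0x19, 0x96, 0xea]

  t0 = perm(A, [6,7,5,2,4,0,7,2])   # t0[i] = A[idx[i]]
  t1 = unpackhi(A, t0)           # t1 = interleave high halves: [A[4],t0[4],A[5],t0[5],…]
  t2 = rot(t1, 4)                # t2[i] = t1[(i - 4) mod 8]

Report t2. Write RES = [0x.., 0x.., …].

RES = [0x96, 0xea, 0xea, 0x0c, 0xcf, 0xcf, 0x19, 0x11]

→ t0 |96|ea|19|0c|cf|11|ea|0c|
→ t1 |cf|cf|19|11|96|ea|ea|0c|
→ t2 |96|ea|ea|0c|cf|cf|19|11|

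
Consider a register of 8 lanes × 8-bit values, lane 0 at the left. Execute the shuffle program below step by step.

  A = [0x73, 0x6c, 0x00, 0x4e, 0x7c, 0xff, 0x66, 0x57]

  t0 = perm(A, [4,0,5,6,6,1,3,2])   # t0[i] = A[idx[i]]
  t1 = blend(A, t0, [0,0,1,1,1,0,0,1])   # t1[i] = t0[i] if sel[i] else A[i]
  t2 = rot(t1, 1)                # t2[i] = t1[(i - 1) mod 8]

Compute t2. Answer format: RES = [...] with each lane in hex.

RES = [ 0x00  0x73  0x6c  0xff  0x66  0x66  0xff  0x66 ]

t0 = [0x7c, 0x73, 0xff, 0x66, 0x66, 0x6c, 0x4e, 0x00]
t1 = [0x73, 0x6c, 0xff, 0x66, 0x66, 0xff, 0x66, 0x00]
t2 = [0x00, 0x73, 0x6c, 0xff, 0x66, 0x66, 0xff, 0x66]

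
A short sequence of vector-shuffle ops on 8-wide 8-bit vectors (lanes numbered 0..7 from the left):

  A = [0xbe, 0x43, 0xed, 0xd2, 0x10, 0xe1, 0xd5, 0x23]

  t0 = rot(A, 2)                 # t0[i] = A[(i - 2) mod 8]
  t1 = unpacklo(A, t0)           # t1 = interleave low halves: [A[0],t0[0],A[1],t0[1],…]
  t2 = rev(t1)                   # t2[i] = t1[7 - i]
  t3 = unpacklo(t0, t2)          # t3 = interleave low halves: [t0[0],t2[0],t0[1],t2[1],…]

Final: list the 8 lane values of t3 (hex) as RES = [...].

RES = [ 0xd5  0x43  0x23  0xd2  0xbe  0xbe  0x43  0xed ]

t0 = [0xd5, 0x23, 0xbe, 0x43, 0xed, 0xd2, 0x10, 0xe1]
t1 = [0xbe, 0xd5, 0x43, 0x23, 0xed, 0xbe, 0xd2, 0x43]
t2 = [0x43, 0xd2, 0xbe, 0xed, 0x23, 0x43, 0xd5, 0xbe]
t3 = [0xd5, 0x43, 0x23, 0xd2, 0xbe, 0xbe, 0x43, 0xed]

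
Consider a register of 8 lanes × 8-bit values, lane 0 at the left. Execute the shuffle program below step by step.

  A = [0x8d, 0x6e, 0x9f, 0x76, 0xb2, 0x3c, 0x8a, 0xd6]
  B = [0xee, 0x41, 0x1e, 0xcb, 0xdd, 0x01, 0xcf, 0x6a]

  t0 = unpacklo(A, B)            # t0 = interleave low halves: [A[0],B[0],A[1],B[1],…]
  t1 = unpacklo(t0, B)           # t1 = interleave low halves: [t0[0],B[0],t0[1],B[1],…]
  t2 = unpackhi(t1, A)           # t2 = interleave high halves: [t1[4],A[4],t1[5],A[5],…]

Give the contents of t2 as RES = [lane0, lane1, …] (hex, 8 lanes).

RES = [ 0x6e  0xb2  0x1e  0x3c  0x41  0x8a  0xcb  0xd6 ]

t0 = [0x8d, 0xee, 0x6e, 0x41, 0x9f, 0x1e, 0x76, 0xcb]
t1 = [0x8d, 0xee, 0xee, 0x41, 0x6e, 0x1e, 0x41, 0xcb]
t2 = [0x6e, 0xb2, 0x1e, 0x3c, 0x41, 0x8a, 0xcb, 0xd6]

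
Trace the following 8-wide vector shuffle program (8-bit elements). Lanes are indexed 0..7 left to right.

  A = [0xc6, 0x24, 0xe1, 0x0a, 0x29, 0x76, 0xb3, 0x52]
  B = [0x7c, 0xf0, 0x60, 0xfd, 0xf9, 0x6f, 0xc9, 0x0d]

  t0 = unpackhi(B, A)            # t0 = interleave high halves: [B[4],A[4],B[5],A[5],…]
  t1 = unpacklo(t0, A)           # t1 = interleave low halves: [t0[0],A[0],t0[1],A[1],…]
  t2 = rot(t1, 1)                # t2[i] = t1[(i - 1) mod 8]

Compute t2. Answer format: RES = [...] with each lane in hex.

t0 = [0xf9, 0x29, 0x6f, 0x76, 0xc9, 0xb3, 0x0d, 0x52]
t1 = [0xf9, 0xc6, 0x29, 0x24, 0x6f, 0xe1, 0x76, 0x0a]
t2 = [0x0a, 0xf9, 0xc6, 0x29, 0x24, 0x6f, 0xe1, 0x76]

RES = [0x0a, 0xf9, 0xc6, 0x29, 0x24, 0x6f, 0xe1, 0x76]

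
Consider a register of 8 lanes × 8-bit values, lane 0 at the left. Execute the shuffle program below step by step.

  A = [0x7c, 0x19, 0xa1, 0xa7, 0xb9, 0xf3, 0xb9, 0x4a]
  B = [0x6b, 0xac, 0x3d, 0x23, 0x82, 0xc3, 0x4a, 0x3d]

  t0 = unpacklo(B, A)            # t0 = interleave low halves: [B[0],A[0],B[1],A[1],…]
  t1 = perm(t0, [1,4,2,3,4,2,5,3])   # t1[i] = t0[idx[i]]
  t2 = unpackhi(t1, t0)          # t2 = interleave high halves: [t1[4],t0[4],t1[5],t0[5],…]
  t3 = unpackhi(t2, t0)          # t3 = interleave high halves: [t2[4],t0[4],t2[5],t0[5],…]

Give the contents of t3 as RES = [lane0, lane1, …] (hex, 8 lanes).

RES = [ 0xa1  0x3d  0x23  0xa1  0x19  0x23  0xa7  0xa7 ]

  t0: 6b 7c ac 19 3d a1 23 a7
  t1: 7c 3d ac 19 3d ac a1 19
  t2: 3d 3d ac a1 a1 23 19 a7
  t3: a1 3d 23 a1 19 23 a7 a7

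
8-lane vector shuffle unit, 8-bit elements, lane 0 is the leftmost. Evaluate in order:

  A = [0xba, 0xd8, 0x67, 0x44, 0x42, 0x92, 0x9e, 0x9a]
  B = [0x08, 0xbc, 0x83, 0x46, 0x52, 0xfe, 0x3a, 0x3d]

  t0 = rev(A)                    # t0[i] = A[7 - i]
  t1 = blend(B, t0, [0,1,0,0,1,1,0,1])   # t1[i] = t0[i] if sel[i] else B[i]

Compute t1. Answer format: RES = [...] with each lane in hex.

t0 = [0x9a, 0x9e, 0x92, 0x42, 0x44, 0x67, 0xd8, 0xba]
t1 = [0x08, 0x9e, 0x83, 0x46, 0x44, 0x67, 0x3a, 0xba]

RES = [ 0x08  0x9e  0x83  0x46  0x44  0x67  0x3a  0xba ]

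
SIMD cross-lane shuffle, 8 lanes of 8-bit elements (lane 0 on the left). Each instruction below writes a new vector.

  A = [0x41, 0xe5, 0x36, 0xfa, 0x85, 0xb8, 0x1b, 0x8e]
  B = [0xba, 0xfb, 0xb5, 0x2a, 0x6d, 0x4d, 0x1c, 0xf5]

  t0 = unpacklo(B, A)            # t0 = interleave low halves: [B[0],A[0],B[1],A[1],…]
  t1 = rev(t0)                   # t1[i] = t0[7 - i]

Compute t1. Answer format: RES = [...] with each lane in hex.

  t0: ba 41 fb e5 b5 36 2a fa
  t1: fa 2a 36 b5 e5 fb 41 ba

RES = [ 0xfa  0x2a  0x36  0xb5  0xe5  0xfb  0x41  0xba ]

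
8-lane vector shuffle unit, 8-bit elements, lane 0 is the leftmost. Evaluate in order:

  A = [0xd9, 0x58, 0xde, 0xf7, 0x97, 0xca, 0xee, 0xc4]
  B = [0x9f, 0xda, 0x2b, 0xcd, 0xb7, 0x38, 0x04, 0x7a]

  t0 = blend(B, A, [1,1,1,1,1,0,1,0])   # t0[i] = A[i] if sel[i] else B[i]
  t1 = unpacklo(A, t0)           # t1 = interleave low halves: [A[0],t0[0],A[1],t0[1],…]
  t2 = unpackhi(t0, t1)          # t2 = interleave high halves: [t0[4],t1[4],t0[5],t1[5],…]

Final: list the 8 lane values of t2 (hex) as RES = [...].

→ t0 |d9|58|de|f7|97|38|ee|7a|
→ t1 |d9|d9|58|58|de|de|f7|f7|
→ t2 |97|de|38|de|ee|f7|7a|f7|

RES = [0x97, 0xde, 0x38, 0xde, 0xee, 0xf7, 0x7a, 0xf7]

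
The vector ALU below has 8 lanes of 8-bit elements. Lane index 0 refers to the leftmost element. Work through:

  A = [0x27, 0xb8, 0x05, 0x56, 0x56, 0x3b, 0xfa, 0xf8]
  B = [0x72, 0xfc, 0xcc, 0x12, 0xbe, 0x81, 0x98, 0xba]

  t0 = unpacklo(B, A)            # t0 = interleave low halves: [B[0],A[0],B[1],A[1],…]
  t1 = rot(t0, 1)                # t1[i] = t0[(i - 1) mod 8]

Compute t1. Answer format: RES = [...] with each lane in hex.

RES = [ 0x56  0x72  0x27  0xfc  0xb8  0xcc  0x05  0x12 ]

t0 = [0x72, 0x27, 0xfc, 0xb8, 0xcc, 0x05, 0x12, 0x56]
t1 = [0x56, 0x72, 0x27, 0xfc, 0xb8, 0xcc, 0x05, 0x12]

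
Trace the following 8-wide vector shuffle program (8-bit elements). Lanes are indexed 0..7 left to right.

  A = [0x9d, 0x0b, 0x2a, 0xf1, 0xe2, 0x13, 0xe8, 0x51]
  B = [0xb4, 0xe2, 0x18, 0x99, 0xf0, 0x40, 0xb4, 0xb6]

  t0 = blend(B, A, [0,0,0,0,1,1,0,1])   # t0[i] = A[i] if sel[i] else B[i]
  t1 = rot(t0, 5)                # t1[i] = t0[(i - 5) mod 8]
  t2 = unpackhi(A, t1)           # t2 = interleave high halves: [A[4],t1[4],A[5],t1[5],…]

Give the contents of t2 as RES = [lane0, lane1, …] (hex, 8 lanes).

→ t0 |b4|e2|18|99|e2|13|b4|51|
→ t1 |99|e2|13|b4|51|b4|e2|18|
→ t2 |e2|51|13|b4|e8|e2|51|18|

RES = [0xe2, 0x51, 0x13, 0xb4, 0xe8, 0xe2, 0x51, 0x18]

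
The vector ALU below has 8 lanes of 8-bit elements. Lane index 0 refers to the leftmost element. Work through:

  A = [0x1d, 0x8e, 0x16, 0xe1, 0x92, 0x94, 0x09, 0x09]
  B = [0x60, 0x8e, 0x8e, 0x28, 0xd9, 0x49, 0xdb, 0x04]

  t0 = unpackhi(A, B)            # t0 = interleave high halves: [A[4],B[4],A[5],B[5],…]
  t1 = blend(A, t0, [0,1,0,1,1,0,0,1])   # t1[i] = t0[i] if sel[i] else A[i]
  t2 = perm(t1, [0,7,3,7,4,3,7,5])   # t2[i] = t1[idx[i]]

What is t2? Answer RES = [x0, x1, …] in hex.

RES = [ 0x1d  0x04  0x49  0x04  0x09  0x49  0x04  0x94 ]

t0 = [0x92, 0xd9, 0x94, 0x49, 0x09, 0xdb, 0x09, 0x04]
t1 = [0x1d, 0xd9, 0x16, 0x49, 0x09, 0x94, 0x09, 0x04]
t2 = [0x1d, 0x04, 0x49, 0x04, 0x09, 0x49, 0x04, 0x94]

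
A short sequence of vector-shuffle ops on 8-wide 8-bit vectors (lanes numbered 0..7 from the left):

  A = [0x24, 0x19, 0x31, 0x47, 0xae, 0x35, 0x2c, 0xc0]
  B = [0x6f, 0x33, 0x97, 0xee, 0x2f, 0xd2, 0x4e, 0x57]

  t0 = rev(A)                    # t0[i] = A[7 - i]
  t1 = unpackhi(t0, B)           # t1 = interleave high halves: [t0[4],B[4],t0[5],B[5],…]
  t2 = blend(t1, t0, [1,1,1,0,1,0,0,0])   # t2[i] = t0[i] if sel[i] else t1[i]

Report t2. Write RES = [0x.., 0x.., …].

RES = [ 0xc0  0x2c  0x35  0xd2  0x47  0x4e  0x24  0x57 ]

  t0: c0 2c 35 ae 47 31 19 24
  t1: 47 2f 31 d2 19 4e 24 57
  t2: c0 2c 35 d2 47 4e 24 57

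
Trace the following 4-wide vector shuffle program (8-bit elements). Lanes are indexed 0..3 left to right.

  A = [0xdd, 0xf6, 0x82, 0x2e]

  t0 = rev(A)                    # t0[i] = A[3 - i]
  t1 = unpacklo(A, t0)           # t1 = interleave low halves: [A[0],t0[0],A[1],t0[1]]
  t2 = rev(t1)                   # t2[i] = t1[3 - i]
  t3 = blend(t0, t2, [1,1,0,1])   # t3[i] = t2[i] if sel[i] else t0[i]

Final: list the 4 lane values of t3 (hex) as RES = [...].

→ t0 |2e|82|f6|dd|
→ t1 |dd|2e|f6|82|
→ t2 |82|f6|2e|dd|
→ t3 |82|f6|f6|dd|

RES = [ 0x82  0xf6  0xf6  0xdd ]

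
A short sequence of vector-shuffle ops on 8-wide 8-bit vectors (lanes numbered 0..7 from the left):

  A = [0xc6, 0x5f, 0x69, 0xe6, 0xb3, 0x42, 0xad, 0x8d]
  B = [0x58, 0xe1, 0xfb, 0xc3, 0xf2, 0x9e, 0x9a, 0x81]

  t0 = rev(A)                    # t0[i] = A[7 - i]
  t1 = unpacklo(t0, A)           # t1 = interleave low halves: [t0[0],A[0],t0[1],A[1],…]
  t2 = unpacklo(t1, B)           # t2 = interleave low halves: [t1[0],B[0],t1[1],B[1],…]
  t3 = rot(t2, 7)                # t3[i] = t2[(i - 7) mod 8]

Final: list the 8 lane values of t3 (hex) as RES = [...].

t0 = [0x8d, 0xad, 0x42, 0xb3, 0xe6, 0x69, 0x5f, 0xc6]
t1 = [0x8d, 0xc6, 0xad, 0x5f, 0x42, 0x69, 0xb3, 0xe6]
t2 = [0x8d, 0x58, 0xc6, 0xe1, 0xad, 0xfb, 0x5f, 0xc3]
t3 = [0x58, 0xc6, 0xe1, 0xad, 0xfb, 0x5f, 0xc3, 0x8d]

RES = [ 0x58  0xc6  0xe1  0xad  0xfb  0x5f  0xc3  0x8d ]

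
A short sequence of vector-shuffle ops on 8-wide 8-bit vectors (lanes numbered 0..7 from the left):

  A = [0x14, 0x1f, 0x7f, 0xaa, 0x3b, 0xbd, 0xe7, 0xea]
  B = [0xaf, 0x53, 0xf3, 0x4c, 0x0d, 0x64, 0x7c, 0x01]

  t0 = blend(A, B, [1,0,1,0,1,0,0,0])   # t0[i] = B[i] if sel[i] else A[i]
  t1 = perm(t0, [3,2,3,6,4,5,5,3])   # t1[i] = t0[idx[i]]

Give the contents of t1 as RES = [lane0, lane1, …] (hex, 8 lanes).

  t0: af 1f f3 aa 0d bd e7 ea
  t1: aa f3 aa e7 0d bd bd aa

RES = [ 0xaa  0xf3  0xaa  0xe7  0x0d  0xbd  0xbd  0xaa ]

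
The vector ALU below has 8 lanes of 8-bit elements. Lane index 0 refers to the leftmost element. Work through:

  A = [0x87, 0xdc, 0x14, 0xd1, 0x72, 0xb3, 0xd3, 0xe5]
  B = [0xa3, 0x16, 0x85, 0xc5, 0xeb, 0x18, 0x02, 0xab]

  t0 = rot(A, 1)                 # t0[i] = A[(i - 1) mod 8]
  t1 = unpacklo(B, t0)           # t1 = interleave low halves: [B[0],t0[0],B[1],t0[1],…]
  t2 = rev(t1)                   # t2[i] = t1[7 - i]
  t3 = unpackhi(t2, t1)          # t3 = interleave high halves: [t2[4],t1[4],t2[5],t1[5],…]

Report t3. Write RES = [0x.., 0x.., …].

  t0: e5 87 dc 14 d1 72 b3 d3
  t1: a3 e5 16 87 85 dc c5 14
  t2: 14 c5 dc 85 87 16 e5 a3
  t3: 87 85 16 dc e5 c5 a3 14

RES = [0x87, 0x85, 0x16, 0xdc, 0xe5, 0xc5, 0xa3, 0x14]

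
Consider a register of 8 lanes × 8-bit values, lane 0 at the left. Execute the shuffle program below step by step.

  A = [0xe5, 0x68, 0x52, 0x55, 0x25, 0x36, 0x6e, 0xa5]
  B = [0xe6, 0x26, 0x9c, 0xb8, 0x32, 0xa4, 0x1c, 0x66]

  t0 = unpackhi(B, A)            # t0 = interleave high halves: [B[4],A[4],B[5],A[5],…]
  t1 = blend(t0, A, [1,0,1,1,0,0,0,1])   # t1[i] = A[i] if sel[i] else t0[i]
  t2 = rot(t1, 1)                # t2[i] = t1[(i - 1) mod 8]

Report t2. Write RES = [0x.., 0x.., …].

  t0: 32 25 a4 36 1c 6e 66 a5
  t1: e5 25 52 55 1c 6e 66 a5
  t2: a5 e5 25 52 55 1c 6e 66

RES = [0xa5, 0xe5, 0x25, 0x52, 0x55, 0x1c, 0x6e, 0x66]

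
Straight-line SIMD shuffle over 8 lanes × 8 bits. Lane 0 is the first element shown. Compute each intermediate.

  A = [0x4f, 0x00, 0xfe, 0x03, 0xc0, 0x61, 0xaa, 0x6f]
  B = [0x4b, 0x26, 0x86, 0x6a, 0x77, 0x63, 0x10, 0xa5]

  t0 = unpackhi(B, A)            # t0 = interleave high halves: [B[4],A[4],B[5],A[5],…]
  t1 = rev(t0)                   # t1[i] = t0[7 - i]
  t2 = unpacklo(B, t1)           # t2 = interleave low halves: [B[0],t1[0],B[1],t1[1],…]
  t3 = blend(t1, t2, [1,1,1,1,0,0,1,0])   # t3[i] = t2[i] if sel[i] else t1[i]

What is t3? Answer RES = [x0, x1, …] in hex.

RES = [0x4b, 0x6f, 0x26, 0xa5, 0x61, 0x63, 0x6a, 0x77]

t0 = [0x77, 0xc0, 0x63, 0x61, 0x10, 0xaa, 0xa5, 0x6f]
t1 = [0x6f, 0xa5, 0xaa, 0x10, 0x61, 0x63, 0xc0, 0x77]
t2 = [0x4b, 0x6f, 0x26, 0xa5, 0x86, 0xaa, 0x6a, 0x10]
t3 = [0x4b, 0x6f, 0x26, 0xa5, 0x61, 0x63, 0x6a, 0x77]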